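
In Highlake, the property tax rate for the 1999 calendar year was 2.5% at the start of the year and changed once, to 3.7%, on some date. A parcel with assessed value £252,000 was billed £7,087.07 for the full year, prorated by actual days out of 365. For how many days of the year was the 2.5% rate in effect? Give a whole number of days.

Let d = days at the first rate; then 365 − d days at the second rate.
£252,000 × [2.5%·d + 3.7%·(365−d)] / 365 = £7,087.07
Solving gives d = 270, so the new rate took effect on 28 September 1999.

270 days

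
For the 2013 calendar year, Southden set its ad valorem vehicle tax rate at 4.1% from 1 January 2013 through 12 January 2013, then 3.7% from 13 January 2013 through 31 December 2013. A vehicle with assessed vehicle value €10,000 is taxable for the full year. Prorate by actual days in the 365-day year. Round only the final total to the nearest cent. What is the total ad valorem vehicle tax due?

1 January – 12 January 2013: 12 days at 4.1% → €10,000 × 4.1% × 12/365 = €13.4795
13 January – 31 December 2013: 353 days at 3.7% → €10,000 × 3.7% × 353/365 = €357.8356
Total = €371.3151

€371.32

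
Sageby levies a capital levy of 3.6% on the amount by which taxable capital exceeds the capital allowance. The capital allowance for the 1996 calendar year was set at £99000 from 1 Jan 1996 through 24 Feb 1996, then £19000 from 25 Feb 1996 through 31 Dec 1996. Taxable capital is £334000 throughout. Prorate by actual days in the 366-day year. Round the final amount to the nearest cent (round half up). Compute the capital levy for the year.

£10907.21

1 Jan – 24 Feb 1996: 55 days, exemption £99000 → (£334000 − £99000) × 3.6% × 55/366 = £1271.3115
25 Feb – 31 Dec 1996: 311 days, exemption £19000 → (£334000 − £19000) × 3.6% × 311/366 = £9635.9016
Total = £10907.2131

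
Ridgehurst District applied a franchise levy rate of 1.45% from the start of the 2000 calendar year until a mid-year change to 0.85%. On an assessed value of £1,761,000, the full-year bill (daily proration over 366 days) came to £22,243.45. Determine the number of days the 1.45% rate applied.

252 days

Let d = days at the first rate; then 366 − d days at the second rate.
£1,761,000 × [1.45%·d + 0.85%·(366−d)] / 366 = £22,243.45
Solving gives d = 252, so the new rate took effect on September 9, 2000.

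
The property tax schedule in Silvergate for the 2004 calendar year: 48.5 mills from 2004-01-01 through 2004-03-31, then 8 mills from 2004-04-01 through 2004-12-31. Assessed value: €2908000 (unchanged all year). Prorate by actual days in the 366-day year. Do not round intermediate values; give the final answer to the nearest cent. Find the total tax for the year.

€52546.61

2004-01-01 to 2004-03-31: 91 days at 48.5 mills → €2908000 × 4.85% × 91/366 = €35066.8251
2004-04-01 to 2004-12-31: 275 days at 8 mills → €2908000 × 0.8% × 275/366 = €17479.7814
Total = €52546.6066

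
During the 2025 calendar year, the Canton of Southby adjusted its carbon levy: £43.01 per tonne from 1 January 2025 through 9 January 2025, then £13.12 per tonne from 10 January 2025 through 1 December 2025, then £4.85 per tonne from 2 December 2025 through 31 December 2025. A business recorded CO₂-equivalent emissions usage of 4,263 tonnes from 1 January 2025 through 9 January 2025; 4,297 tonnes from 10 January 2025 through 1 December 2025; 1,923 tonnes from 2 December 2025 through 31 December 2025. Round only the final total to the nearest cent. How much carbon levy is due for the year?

£249,054.82

1 January – 9 January 2025: 4,263 tonnes at £43.01/tonne → £183,351.63
10 January – 1 December 2025: 4,297 tonnes at £13.12/tonne → £56,376.64
2 December – 31 December 2025: 1,923 tonnes at £4.85/tonne → £9,326.55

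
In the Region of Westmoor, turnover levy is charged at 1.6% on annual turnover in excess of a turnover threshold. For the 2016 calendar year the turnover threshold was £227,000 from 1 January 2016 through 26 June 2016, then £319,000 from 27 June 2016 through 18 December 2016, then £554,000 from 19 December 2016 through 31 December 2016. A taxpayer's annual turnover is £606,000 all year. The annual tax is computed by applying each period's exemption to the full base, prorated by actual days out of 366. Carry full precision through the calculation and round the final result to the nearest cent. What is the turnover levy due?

1 January – 26 June 2016: 178 days, exemption £227,000 → (£606,000 − £227,000) × 1.6% × 178/366 = £2,949.1585
27 June – 18 December 2016: 175 days, exemption £319,000 → (£606,000 − £319,000) × 1.6% × 175/366 = £2,195.6284
19 December – 31 December 2016: 13 days, exemption £554,000 → (£606,000 − £554,000) × 1.6% × 13/366 = £29.5519
Total = £5,174.3388

£5,174.34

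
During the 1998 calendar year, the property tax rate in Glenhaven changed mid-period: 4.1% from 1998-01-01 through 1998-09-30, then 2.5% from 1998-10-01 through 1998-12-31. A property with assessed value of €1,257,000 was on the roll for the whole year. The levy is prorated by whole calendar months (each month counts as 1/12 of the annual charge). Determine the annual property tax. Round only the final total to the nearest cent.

1998-01-01 to 1998-09-30: 9 months at 4.1% → €1,257,000 × 4.1% × 9/12 = €38,652.7500
1998-10-01 to 1998-12-31: 3 months at 2.5% → €1,257,000 × 2.5% × 3/12 = €7,856.2500
Total = €46,509.0000

€46,509.00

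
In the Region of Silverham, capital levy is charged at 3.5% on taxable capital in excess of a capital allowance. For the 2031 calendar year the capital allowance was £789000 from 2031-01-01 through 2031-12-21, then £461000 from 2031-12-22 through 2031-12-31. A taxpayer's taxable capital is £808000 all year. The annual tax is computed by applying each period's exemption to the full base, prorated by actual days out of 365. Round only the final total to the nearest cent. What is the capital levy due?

£979.52

2031-01-01 to 2031-12-21: 355 days, exemption £789000 → (£808000 − £789000) × 3.5% × 355/365 = £646.7808
2031-12-22 to 2031-12-31: 10 days, exemption £461000 → (£808000 − £461000) × 3.5% × 10/365 = £332.7397
Total = £979.5205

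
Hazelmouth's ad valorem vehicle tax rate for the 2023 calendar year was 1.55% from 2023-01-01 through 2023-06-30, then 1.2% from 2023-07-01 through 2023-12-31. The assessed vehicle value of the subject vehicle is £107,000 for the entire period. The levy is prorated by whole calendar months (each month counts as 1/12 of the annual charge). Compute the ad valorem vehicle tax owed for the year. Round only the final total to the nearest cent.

£1,471.25

2023-01-01 to 2023-06-30: 6 months at 1.55% → £107,000 × 1.55% × 6/12 = £829.2500
2023-07-01 to 2023-12-31: 6 months at 1.2% → £107,000 × 1.2% × 6/12 = £642.0000
Total = £1,471.2500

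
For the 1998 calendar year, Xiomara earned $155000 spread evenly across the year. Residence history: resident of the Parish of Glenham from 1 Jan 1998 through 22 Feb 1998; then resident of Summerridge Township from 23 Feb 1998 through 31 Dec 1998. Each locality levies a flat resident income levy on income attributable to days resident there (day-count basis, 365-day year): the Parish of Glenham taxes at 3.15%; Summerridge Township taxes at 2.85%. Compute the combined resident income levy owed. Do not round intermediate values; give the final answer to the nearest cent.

$4485.02

The Parish of Glenham, 1 Jan – 22 Feb 1998: 53 days → $155000 × 3.15% × 53/365 = $708.9658
Summerridge Township, 23 Feb – 31 Dec 1998: 312 days → $155000 × 2.85% × 312/365 = $3776.0548
Total = $4485.0205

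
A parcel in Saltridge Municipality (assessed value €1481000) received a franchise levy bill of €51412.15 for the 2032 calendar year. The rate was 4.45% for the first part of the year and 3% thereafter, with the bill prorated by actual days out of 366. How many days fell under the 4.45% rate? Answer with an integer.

Let d = days at the first rate; then 366 − d days at the second rate.
€1481000 × [4.45%·d + 3%·(366−d)] / 366 = €51412.15
Solving gives d = 119, so the new rate took effect on April 29, 2032.

119 days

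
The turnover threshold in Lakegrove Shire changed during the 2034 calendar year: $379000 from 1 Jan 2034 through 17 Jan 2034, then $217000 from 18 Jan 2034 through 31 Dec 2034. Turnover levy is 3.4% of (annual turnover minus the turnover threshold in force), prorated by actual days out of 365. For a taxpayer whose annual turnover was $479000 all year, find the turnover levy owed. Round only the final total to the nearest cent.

1 Jan – 17 Jan 2034: 17 days, exemption $379000 → ($479000 − $379000) × 3.4% × 17/365 = $158.3562
18 Jan – 31 Dec 2034: 348 days, exemption $217000 → ($479000 − $217000) × 3.4% × 348/365 = $8493.1068
Total = $8651.4630

$8651.46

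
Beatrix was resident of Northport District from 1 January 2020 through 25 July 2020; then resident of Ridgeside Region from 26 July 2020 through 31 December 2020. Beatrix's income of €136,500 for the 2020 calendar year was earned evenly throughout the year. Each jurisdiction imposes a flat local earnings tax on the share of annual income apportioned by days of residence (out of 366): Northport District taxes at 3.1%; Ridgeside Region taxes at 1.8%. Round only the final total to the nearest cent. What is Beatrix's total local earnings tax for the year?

€3,460.61

Northport District, 1 January – 25 July 2020: 207 days → €136,500 × 3.1% × 207/366 = €2,393.2254
Ridgeside Region, 26 July – 31 December 2020: 159 days → €136,500 × 1.8% × 159/366 = €1,067.3852
Total = €3,460.6107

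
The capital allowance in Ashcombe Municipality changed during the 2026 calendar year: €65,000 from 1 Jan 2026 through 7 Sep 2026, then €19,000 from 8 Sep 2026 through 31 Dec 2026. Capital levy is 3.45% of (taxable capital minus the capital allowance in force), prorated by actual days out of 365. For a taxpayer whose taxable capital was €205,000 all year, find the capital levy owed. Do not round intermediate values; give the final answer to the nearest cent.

€5,330.01

1 Jan – 7 Sep 2026: 250 days, exemption €65,000 → (€205,000 − €65,000) × 3.45% × 250/365 = €3,308.2192
8 Sep – 31 Dec 2026: 115 days, exemption €19,000 → (€205,000 − €19,000) × 3.45% × 115/365 = €2,021.7945
Total = €5,330.0137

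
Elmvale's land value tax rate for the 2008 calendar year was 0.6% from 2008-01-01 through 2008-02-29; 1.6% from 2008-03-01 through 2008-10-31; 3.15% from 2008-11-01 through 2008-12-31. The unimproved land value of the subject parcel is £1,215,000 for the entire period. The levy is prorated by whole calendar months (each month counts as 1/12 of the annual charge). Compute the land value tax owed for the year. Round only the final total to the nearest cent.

2008-01-01 to 2008-02-29: 2 months at 0.6% → £1,215,000 × 0.6% × 2/12 = £1,215.0000
2008-03-01 to 2008-10-31: 8 months at 1.6% → £1,215,000 × 1.6% × 8/12 = £12,960.0000
2008-11-01 to 2008-12-31: 2 months at 3.15% → £1,215,000 × 3.15% × 2/12 = £6,378.7500
Total = £20,553.7500

£20,553.75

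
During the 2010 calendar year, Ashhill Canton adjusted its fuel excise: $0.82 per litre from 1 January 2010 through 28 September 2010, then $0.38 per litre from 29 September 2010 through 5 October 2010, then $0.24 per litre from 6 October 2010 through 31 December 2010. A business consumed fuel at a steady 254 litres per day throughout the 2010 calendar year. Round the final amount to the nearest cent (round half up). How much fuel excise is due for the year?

$62,423.04

1 January – 28 September 2010: 271 days × 254 litres/day = 68,834 litres at $0.82/litre → $56,443.88
29 September – 5 October 2010: 7 days × 254 litres/day = 1,778 litres at $0.38/litre → $675.64
6 October – 31 December 2010: 87 days × 254 litres/day = 22,098 litres at $0.24/litre → $5,303.52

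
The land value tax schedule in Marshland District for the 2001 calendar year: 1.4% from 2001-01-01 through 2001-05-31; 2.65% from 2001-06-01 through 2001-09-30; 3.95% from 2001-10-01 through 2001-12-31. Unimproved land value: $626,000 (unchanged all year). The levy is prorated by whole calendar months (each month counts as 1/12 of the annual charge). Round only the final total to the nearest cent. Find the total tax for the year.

$15,363.08

2001-01-01 to 2001-05-31: 5 months at 1.4% → $626,000 × 1.4% × 5/12 = $3,651.6667
2001-06-01 to 2001-09-30: 4 months at 2.65% → $626,000 × 2.65% × 4/12 = $5,529.6667
2001-10-01 to 2001-12-31: 3 months at 3.95% → $626,000 × 3.95% × 3/12 = $6,181.7500
Total = $15,363.0833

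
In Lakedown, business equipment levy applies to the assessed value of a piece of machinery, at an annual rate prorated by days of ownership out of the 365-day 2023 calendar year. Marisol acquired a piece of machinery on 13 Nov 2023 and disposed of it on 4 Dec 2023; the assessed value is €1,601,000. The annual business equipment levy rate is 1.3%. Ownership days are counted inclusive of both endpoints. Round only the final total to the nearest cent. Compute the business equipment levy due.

Days held (13 Nov – 4 Dec 2023): 22 out of 365
Tax = €1,601,000 × 1.3% × 22/365 = €1,254.4822

€1,254.48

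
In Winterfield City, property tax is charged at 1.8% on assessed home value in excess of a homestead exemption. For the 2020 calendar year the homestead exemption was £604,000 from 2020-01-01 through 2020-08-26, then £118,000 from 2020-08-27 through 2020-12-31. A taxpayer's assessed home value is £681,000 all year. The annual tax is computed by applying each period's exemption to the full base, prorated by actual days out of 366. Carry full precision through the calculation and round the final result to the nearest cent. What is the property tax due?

2020-01-01 to 2020-08-26: 239 days, exemption £604,000 → (£681,000 − £604,000) × 1.8% × 239/366 = £905.0656
2020-08-27 to 2020-12-31: 127 days, exemption £118,000 → (£681,000 − £118,000) × 1.8% × 127/366 = £3,516.4426
Total = £4,421.5082

£4,421.51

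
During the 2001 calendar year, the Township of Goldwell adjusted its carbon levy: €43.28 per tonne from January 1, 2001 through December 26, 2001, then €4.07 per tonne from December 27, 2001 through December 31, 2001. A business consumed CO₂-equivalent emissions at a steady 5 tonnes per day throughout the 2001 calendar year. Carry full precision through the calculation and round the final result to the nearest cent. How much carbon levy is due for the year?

January 1 – December 26, 2001: 360 days × 5 tonnes/day = 1,800 tonnes at €43.28/tonne → €77,904.00
December 27 – December 31, 2001: 5 days × 5 tonnes/day = 25 tonnes at €4.07/tonne → €101.75

€78,005.75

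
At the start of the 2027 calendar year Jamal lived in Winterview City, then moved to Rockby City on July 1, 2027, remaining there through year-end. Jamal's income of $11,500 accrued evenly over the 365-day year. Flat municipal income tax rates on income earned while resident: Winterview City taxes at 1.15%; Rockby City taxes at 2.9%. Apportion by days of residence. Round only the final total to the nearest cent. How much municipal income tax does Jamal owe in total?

$233.70

Winterview City, January 1 – June 30, 2027: 181 days → $11,500 × 1.15% × 181/365 = $65.5815
Rockby City, July 1 – December 31, 2027: 184 days → $11,500 × 2.9% × 184/365 = $168.1205
Total = $233.7021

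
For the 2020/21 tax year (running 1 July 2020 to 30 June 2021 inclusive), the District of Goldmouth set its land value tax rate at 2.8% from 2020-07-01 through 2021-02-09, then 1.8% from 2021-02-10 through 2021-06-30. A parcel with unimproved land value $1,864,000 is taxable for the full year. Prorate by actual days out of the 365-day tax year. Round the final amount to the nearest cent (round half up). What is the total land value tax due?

2020-07-01 to 2021-02-09: 224 days at 2.8% → $1,864,000 × 2.8% × 224/365 = $32,030.1589
2021-02-10 to 2021-06-30: 141 days at 1.8% → $1,864,000 × 1.8% × 141/365 = $12,961.1836
Total = $44,991.3425

$44,991.34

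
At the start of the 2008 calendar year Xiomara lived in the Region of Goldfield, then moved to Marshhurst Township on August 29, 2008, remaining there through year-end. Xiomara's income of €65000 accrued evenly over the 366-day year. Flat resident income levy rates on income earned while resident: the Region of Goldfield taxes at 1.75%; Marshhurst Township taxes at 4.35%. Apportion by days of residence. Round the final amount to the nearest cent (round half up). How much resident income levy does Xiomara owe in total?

€1714.69

The Region of Goldfield, January 1 – August 28, 2008: 241 days → €65000 × 1.75% × 241/366 = €749.0096
Marshhurst Township, August 29 – December 31, 2008: 125 days → €65000 × 4.35% × 125/366 = €965.6762
Total = €1714.6858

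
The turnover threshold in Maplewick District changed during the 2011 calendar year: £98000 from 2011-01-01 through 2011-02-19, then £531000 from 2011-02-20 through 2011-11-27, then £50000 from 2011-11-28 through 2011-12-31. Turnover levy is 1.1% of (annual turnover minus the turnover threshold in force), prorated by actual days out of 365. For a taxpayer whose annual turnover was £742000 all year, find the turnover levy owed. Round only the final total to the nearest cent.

£3466.33

2011-01-01 to 2011-02-19: 50 days, exemption £98000 → (£742000 − £98000) × 1.1% × 50/365 = £970.4110
2011-02-20 to 2011-11-27: 281 days, exemption £531000 → (£742000 − £531000) × 1.1% × 281/365 = £1786.8521
2011-11-28 to 2011-12-31: 34 days, exemption £50000 → (£742000 − £50000) × 1.1% × 34/365 = £709.0630
Total = £3466.3260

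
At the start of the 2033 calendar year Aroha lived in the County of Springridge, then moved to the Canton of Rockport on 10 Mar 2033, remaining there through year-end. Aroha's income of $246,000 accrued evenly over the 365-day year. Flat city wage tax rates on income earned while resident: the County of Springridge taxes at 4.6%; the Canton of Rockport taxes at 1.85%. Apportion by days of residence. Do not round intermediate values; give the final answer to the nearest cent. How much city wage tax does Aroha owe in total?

The County of Springridge, 1 Jan – 9 Mar 2033: 68 days → $246,000 × 4.6% × 68/365 = $2,108.1863
The Canton of Rockport, 10 Mar – 31 Dec 2033: 297 days → $246,000 × 1.85% × 297/365 = $3,703.1425
Total = $5,811.3288

$5,811.33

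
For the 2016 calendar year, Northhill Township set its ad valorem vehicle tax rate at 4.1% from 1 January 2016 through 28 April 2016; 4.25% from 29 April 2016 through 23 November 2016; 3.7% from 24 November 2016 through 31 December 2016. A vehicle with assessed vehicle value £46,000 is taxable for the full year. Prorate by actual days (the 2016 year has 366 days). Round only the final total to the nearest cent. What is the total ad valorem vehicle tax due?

1 January – 28 April 2016: 119 days at 4.1% → £46,000 × 4.1% × 119/366 = £613.2077
29 April – 23 November 2016: 209 days at 4.25% → £46,000 × 4.25% × 209/366 = £1,116.3798
24 November – 31 December 2016: 38 days at 3.7% → £46,000 × 3.7% × 38/366 = £176.7104
Total = £1,906.2978

£1,906.30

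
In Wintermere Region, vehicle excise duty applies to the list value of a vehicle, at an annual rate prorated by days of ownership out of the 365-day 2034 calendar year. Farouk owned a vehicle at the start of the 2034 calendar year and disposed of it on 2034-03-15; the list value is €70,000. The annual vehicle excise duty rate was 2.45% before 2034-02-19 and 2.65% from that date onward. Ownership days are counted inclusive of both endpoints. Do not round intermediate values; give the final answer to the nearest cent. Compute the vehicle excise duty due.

€357.29

2034-01-01 to 2034-02-18: 49 days at 2.45% → €70,000 × 2.45% × 49/365 = €230.2329
2034-02-19 to 2034-03-15: 25 days at 2.65% → €70,000 × 2.65% × 25/365 = €127.0548
Total = €357.2877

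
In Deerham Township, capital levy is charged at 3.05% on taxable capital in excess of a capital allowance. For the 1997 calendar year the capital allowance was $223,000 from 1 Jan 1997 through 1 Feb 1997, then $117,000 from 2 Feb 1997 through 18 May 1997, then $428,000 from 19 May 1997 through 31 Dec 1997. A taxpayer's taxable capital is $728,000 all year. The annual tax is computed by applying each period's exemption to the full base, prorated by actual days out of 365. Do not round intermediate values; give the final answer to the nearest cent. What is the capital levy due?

$12,452.86

1 Jan – 1 Feb 1997: 32 days, exemption $223,000 → ($728,000 − $223,000) × 3.05% × 32/365 = $1,350.3562
2 Feb – 18 May 1997: 106 days, exemption $117,000 → ($728,000 − $117,000) × 3.05% × 106/365 = $5,411.9534
19 May – 31 Dec 1997: 227 days, exemption $428,000 → ($728,000 − $428,000) × 3.05% × 227/365 = $5,690.5479
Total = $12,452.8575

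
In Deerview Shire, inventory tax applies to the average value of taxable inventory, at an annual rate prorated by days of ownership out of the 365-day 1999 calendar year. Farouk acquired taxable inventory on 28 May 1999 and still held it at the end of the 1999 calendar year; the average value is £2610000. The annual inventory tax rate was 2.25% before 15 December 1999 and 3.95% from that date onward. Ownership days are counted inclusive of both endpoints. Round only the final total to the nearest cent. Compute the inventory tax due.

£37140.66

28 May – 14 December 1999: 201 days at 2.25% → £2610000 × 2.25% × 201/365 = £32338.9726
15 December – 31 December 1999: 17 days at 3.95% → £2610000 × 3.95% × 17/365 = £4801.6849
Total = £37140.6575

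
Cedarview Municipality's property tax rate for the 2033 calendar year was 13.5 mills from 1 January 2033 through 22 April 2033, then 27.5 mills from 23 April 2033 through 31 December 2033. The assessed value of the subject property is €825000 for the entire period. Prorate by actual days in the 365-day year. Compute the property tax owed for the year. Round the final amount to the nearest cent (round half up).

€19143.39

1 January – 22 April 2033: 112 days at 13.5 mills → €825000 × 1.35% × 112/365 = €3417.5342
23 April – 31 December 2033: 253 days at 27.5 mills → €825000 × 2.75% × 253/365 = €15725.8562
Total = €19143.3904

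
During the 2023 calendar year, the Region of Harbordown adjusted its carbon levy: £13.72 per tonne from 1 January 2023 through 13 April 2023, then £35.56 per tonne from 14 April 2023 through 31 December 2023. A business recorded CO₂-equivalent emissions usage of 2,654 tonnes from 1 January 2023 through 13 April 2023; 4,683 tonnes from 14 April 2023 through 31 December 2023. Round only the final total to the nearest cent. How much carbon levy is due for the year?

£202,940.36

1 January – 13 April 2023: 2,654 tonnes at £13.72/tonne → £36,412.88
14 April – 31 December 2023: 4,683 tonnes at £35.56/tonne → £166,527.48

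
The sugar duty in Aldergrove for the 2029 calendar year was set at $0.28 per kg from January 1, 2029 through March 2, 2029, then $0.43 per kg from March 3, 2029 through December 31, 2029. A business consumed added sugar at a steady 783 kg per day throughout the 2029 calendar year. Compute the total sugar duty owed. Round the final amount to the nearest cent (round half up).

$115,727.40

January 1 – March 2, 2029: 61 days × 783 kg/day = 47,763 kg at $0.28/kg → $13,373.64
March 3 – December 31, 2029: 304 days × 783 kg/day = 238,032 kg at $0.43/kg → $102,353.76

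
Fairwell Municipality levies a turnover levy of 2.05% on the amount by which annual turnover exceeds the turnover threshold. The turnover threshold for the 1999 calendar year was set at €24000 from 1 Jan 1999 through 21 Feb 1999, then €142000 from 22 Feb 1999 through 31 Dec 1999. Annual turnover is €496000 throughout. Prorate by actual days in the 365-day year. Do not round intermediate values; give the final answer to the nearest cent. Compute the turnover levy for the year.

€7601.62

1 Jan – 21 Feb 1999: 52 days, exemption €24000 → (€496000 − €24000) × 2.05% × 52/365 = €1378.4986
22 Feb – 31 Dec 1999: 313 days, exemption €142000 → (€496000 − €142000) × 2.05% × 313/365 = €6223.1260
Total = €7601.6247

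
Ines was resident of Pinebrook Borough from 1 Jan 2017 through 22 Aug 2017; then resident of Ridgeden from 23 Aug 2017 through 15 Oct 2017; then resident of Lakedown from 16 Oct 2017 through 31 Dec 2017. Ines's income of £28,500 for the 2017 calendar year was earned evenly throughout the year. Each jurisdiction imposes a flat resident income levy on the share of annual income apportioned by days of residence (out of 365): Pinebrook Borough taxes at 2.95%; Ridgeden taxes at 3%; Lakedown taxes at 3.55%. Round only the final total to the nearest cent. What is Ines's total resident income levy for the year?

£878.93

Pinebrook Borough, 1 Jan – 22 Aug 2017: 234 days → £28,500 × 2.95% × 234/365 = £539.0014
Ridgeden, 23 Aug – 15 Oct 2017: 54 days → £28,500 × 3% × 54/365 = £126.4932
Lakedown, 16 Oct – 31 Dec 2017: 77 days → £28,500 × 3.55% × 77/365 = £213.4377
Total = £878.9322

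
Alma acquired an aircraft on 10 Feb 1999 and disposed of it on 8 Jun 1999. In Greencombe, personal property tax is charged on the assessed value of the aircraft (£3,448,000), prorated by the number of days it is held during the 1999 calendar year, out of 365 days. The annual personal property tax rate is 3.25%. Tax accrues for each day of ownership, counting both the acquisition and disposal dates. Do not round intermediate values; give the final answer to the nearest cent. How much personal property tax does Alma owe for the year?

Days held (10 Feb – 8 Jun 1999): 119 out of 365
Tax = £3,448,000 × 3.25% × 119/365 = £36,534.6301

£36,534.63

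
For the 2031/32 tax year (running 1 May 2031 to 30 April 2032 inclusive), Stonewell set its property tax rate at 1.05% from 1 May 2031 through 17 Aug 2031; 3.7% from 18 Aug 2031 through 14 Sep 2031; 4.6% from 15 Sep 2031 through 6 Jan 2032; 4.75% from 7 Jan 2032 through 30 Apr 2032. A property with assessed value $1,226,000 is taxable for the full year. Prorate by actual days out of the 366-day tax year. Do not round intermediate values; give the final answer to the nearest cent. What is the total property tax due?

$43,167.93

1 May – 17 Aug 2031: 109 days at 1.05% → $1,226,000 × 1.05% × 109/366 = $3,833.7623
18 Aug – 14 Sep 2031: 28 days at 3.7% → $1,226,000 × 3.7% × 28/366 = $3,470.3169
15 Sep 2031 – 6 Jan 2032: 114 days at 4.6% → $1,226,000 × 4.6% × 114/366 = $17,565.9672
7 Jan – 30 Apr 2032: 115 days at 4.75% → $1,226,000 × 4.75% × 115/366 = $18,297.8825
Total = $43,167.9290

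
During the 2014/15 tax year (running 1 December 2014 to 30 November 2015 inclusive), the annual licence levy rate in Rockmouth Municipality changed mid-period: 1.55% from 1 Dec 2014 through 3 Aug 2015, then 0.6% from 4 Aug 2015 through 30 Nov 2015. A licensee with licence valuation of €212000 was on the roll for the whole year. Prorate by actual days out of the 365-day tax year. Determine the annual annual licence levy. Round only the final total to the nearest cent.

€2629.38

1 Dec 2014 – 3 Aug 2015: 246 days at 1.55% → €212000 × 1.55% × 246/365 = €2214.6740
4 Aug – 30 Nov 2015: 119 days at 0.6% → €212000 × 0.6% × 119/365 = €414.7068
Total = €2629.3808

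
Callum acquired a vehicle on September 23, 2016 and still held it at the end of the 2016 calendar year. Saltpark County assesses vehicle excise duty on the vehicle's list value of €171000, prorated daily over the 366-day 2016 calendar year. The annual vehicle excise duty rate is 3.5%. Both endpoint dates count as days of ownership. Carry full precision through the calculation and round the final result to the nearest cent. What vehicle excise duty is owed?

€1635.25

Days held (September 23 – December 31, 2016): 100 out of 366
Tax = €171000 × 3.5% × 100/366 = €1635.2459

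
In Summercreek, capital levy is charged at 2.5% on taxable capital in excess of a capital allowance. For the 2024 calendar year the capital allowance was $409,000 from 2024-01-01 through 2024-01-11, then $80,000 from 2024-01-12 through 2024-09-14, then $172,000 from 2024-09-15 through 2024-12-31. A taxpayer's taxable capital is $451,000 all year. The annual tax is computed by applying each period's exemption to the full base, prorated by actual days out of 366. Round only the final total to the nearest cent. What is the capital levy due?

$8,349.11

2024-01-01 to 2024-01-11: 11 days, exemption $409,000 → ($451,000 − $409,000) × 2.5% × 11/366 = $31.5574
2024-01-12 to 2024-09-14: 247 days, exemption $80,000 → ($451,000 − $80,000) × 2.5% × 247/366 = $6,259.3579
2024-09-15 to 2024-12-31: 108 days, exemption $172,000 → ($451,000 − $172,000) × 2.5% × 108/366 = $2,058.1967
Total = $8,349.1120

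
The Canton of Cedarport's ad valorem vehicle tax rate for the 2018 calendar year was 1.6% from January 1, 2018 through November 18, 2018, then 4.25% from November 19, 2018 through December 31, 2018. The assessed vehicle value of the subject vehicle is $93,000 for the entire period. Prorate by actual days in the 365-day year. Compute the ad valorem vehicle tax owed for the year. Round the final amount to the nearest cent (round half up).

January 1 – November 18, 2018: 322 days at 1.6% → $93,000 × 1.6% × 322/365 = $1,312.7014
November 19 – December 31, 2018: 43 days at 4.25% → $93,000 × 4.25% × 43/365 = $465.6370
Total = $1,778.3384

$1,778.34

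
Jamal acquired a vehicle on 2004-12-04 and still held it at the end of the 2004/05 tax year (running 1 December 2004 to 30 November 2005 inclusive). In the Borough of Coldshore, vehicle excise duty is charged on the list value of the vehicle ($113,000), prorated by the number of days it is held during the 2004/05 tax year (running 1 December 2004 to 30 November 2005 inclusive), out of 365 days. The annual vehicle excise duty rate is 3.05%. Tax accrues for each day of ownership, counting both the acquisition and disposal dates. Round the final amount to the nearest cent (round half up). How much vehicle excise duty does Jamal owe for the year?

Days held (2004-12-04 to 2005-11-30): 362 out of 365
Tax = $113,000 × 3.05% × 362/365 = $3,418.1726

$3,418.17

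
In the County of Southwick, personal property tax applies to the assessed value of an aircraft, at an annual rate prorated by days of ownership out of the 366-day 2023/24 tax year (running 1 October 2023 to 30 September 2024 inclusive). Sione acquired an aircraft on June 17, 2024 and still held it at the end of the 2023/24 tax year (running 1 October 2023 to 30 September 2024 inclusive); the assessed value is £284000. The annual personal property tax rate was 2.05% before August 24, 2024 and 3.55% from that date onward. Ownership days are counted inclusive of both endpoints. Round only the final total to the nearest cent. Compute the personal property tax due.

£2128.45

June 17 – August 23, 2024: 68 days at 2.05% → £284000 × 2.05% × 68/366 = £1081.6831
August 24 – September 30, 2024: 38 days at 3.55% → £284000 × 3.55% × 38/366 = £1046.7650
Total = £2128.4481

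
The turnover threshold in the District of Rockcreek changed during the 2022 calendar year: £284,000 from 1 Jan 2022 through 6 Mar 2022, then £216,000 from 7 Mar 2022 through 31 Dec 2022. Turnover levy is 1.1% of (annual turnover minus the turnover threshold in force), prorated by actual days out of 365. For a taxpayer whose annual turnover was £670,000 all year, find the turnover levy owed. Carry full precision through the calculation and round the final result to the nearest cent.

1 Jan – 6 Mar 2022: 65 days, exemption £284,000 → (£670,000 − £284,000) × 1.1% × 65/365 = £756.1370
7 Mar – 31 Dec 2022: 300 days, exemption £216,000 → (£670,000 − £216,000) × 1.1% × 300/365 = £4,104.6575
Total = £4,860.7945

£4,860.79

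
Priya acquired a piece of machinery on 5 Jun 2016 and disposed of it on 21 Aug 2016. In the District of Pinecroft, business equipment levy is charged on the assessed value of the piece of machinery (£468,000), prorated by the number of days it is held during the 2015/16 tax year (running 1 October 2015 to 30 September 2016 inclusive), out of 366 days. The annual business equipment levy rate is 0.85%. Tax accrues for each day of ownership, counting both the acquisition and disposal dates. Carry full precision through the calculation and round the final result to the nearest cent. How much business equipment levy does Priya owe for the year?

£847.77

Days held (5 Jun – 21 Aug 2016): 78 out of 366
Tax = £468,000 × 0.85% × 78/366 = £847.7705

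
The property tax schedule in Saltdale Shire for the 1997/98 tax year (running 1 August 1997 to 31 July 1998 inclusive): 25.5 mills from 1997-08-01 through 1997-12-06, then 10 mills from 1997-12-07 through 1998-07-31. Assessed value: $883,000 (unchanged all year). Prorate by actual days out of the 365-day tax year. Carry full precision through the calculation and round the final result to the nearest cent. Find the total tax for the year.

$13,629.65

1997-08-01 to 1997-12-06: 128 days at 25.5 mills → $883,000 × 2.55% × 128/365 = $7,896.1973
1997-12-07 to 1998-07-31: 237 days at 10 mills → $883,000 × 1% × 237/365 = $5,733.4521
Total = $13,629.6493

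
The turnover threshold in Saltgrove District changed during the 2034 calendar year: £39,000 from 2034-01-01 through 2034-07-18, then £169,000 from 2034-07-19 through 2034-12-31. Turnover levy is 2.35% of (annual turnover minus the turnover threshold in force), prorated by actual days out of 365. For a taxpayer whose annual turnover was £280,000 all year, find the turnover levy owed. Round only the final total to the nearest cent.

2034-01-01 to 2034-07-18: 199 days, exemption £39,000 → (£280,000 − £39,000) × 2.35% × 199/365 = £3,087.7712
2034-07-19 to 2034-12-31: 166 days, exemption £169,000 → (£280,000 − £169,000) × 2.35% × 166/365 = £1,186.3315
Total = £4,274.1027

£4,274.10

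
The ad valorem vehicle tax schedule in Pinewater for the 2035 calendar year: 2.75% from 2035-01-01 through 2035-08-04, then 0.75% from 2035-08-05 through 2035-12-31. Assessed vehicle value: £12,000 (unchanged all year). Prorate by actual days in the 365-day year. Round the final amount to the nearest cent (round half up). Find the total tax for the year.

2035-01-01 to 2035-08-04: 216 days at 2.75% → £12,000 × 2.75% × 216/365 = £195.2877
2035-08-05 to 2035-12-31: 149 days at 0.75% → £12,000 × 0.75% × 149/365 = £36.7397
Total = £232.0274

£232.03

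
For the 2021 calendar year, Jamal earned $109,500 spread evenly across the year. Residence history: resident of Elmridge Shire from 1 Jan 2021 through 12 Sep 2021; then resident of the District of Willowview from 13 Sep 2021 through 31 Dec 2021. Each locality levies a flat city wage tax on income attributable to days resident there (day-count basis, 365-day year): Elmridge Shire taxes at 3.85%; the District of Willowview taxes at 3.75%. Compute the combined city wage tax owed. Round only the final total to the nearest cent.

$4,182.75

Elmridge Shire, 1 Jan – 12 Sep 2021: 255 days → $109,500 × 3.85% × 255/365 = $2,945.2500
The District of Willowview, 13 Sep – 31 Dec 2021: 110 days → $109,500 × 3.75% × 110/365 = $1,237.5000
Total = $4,182.7500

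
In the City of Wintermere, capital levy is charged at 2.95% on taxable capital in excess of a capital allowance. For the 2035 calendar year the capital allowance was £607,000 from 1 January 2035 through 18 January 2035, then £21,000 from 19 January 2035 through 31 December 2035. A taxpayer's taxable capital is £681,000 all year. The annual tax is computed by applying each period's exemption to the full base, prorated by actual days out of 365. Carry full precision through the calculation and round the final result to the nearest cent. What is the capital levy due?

£18,617.49

1 January – 18 January 2035: 18 days, exemption £607,000 → (£681,000 − £607,000) × 2.95% × 18/365 = £107.6548
19 January – 31 December 2035: 347 days, exemption £21,000 → (£681,000 − £21,000) × 2.95% × 347/365 = £18,509.8356
Total = £18,617.4904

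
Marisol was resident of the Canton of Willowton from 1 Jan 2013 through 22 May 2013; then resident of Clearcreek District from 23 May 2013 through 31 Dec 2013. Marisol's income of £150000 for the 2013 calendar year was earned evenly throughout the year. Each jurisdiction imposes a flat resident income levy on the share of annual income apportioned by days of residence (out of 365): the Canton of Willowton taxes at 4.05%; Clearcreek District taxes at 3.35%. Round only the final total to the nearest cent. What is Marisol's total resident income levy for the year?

The Canton of Willowton, 1 Jan – 22 May 2013: 142 days → £150000 × 4.05% × 142/365 = £2363.4247
Clearcreek District, 23 May – 31 Dec 2013: 223 days → £150000 × 3.35% × 223/365 = £3070.0685
Total = £5433.4932

£5433.49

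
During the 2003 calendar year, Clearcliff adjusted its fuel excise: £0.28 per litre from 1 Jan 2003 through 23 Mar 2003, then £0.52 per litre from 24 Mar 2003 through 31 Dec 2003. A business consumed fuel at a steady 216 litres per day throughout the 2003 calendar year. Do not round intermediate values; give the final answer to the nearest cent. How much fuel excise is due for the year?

1 Jan – 23 Mar 2003: 82 days × 216 litres/day = 17,712 litres at £0.28/litre → £4959.36
24 Mar – 31 Dec 2003: 283 days × 216 litres/day = 61,128 litres at £0.52/litre → £31786.56

£36745.92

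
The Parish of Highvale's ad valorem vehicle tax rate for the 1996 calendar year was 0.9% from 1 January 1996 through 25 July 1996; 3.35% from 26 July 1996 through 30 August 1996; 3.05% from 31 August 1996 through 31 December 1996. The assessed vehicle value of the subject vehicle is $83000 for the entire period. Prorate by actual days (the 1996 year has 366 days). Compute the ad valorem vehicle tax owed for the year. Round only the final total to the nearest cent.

1 January – 25 July 1996: 207 days at 0.9% → $83000 × 0.9% × 207/366 = $422.4836
26 July – 30 August 1996: 36 days at 3.35% → $83000 × 3.35% × 36/366 = $273.4918
31 August – 31 December 1996: 123 days at 3.05% → $83000 × 3.05% × 123/366 = $850.7500
Total = $1546.7254

$1546.73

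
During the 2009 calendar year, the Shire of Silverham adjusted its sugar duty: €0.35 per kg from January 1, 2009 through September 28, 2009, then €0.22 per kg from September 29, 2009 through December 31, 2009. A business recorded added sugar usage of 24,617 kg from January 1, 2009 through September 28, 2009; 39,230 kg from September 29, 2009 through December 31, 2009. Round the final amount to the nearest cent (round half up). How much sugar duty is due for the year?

January 1 – September 28, 2009: 24,617 kg at €0.35/kg → €8,615.95
September 29 – December 31, 2009: 39,230 kg at €0.22/kg → €8,630.60

€17,246.55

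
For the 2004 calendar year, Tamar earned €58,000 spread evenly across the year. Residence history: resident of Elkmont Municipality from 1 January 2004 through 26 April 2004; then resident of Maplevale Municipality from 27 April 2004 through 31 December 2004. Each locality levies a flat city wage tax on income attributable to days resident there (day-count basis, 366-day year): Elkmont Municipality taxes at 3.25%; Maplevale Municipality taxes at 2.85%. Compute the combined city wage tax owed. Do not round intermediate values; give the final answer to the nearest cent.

€1,727.16

Elkmont Municipality, 1 January – 26 April 2004: 117 days → €58,000 × 3.25% × 117/366 = €602.5820
Maplevale Municipality, 27 April – 31 December 2004: 249 days → €58,000 × 2.85% × 249/366 = €1,124.5820
Total = €1,727.1639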